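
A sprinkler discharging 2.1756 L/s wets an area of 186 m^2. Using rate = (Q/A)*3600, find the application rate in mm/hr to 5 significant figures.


rate = (2.1756 / 186) * 3600 = 42.108 mm/hr
Therefore the application rate = 42.108 mm/hr.


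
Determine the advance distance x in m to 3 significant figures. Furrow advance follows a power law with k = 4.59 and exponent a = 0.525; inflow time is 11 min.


Approach: apply the power-law advance function, x = k*t^a.
x = 4.59 * 11^0.525 = 16.2 m
Therefore the advance distance x = 16.2 m.


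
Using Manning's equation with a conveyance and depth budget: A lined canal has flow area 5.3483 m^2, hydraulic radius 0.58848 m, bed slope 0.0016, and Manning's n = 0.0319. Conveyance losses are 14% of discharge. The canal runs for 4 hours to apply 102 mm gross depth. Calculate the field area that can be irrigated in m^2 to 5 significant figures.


Approach: apply Manning's equation with a conveyance and depth budget, Q = (1/n)*A*R^(2/3)*S^(1/2); Q_field = Q*(1-loss); Area = Q_field*t/(d/1000).
Step 1 — canal discharge (Manning's equation):
  Q = (1/0.0319) * 5.3483 * 0.58848^(2/3) * 0.0016^(1/2) = 4.709479 m^3/s
Step 2 — delivered flow: Q_field = 4.709479*(1 - 14/100) = 4.050152 m^3/s
Step 3 — volume delivered: V = 4.050152 * 4*3600 = 58322.19 m^3
Step 4 — area served: A = V / (depth/1000) = 58322.19 / 0.102 = 571790 m^2
Therefore the field area that can be irrigated = 571790 m^2.


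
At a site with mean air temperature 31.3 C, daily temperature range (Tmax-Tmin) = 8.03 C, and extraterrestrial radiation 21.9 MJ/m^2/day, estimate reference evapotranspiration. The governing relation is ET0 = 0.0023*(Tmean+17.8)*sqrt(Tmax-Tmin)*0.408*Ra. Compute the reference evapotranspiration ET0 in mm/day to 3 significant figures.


ET0 = 0.0023*(31.3+17.8)*sqrt(8.03)*0.408*21.9 = 2.86 mm/day
Therefore the reference evapotranspiration ET0 = 2.86 mm/day.


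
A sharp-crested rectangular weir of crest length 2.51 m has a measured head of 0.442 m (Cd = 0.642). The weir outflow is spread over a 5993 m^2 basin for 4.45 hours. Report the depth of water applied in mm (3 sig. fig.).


Approach: apply the rectangular weir equation with a volume-to-depth conversion, Q = (2/3)*Cd*L*sqrt(2g)*H^1.5; d = Q*t/A * 1000.
Step 1 — weir discharge:
  Q = (2/3)*0.642*2.51*sqrt(2*9.81)*0.442^1.5 = 1.3983 m^3/s
Step 2 — volume: V = 1.3983 * 4.45*3600 = 22401 m^3
Step 3 — depth: d = V/A * 1000 = 22401/5993 * 1000 = 3740 mm
Therefore the depth of water applied = 3740 mm.


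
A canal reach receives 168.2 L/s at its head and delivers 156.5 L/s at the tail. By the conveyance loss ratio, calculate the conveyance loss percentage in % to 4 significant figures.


Approach: apply the conveyance loss ratio, loss% = ((Q_head - Q_tail)/Q_head)*100.
loss = ((168.2 - 156.5)/168.2)*100 = 6.956 %
Therefore the conveyance loss percentage = 6.956 %.


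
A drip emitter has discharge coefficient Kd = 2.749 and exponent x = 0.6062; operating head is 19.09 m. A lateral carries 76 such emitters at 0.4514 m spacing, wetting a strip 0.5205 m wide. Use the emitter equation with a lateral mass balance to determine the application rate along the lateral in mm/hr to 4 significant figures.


Approach: apply the emitter equation with a lateral mass balance, q = Kd*h^x; Q = n*q; rate = Q/(n*spacing*width).
Step 1 — single emitter flow (q = Kd*h^x):
  q = 2.749 * 19.09^0.6062 = 16.4286 L/hr
Step 2 — total lateral flow: Q = 76 * 16.4286 = 1248.57 L/hr
Step 3 — wetted area: A = 76 * 0.4514 * 0.5205 = 17.8565 m^2
Step 4 — application rate: Q/A = 1248.57/17.8565 = 69.92 mm/hr
Therefore the application rate along the lateral = 69.92 mm/hr.


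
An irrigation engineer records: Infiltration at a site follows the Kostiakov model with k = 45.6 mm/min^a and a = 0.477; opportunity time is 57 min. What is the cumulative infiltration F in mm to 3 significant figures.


Approach: apply the Kostiakov infiltration equation, F = k*t^a.
F = 45.6 * 57^0.477 = 314 mm
Therefore the cumulative infiltration F = 314 mm.


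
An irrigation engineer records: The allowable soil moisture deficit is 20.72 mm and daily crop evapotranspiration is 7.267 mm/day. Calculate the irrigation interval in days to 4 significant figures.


Approach: apply the irrigation interval relation, interval = SMD / ETc.
interval = 20.72 / 7.267 = 2.851 days
Therefore the irrigation interval = 2.851 days.


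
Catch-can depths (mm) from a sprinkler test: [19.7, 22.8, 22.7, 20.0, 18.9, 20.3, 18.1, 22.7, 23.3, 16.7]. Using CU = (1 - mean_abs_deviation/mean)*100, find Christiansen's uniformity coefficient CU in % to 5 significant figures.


mean = 20.52000 mm
mean |d_i - mean| = 1.884000 mm
CU = (1 - 1.884000/20.52000)*100 = 90.819 %
Therefore Christiansen's uniformity coefficient CU = 90.819 %.


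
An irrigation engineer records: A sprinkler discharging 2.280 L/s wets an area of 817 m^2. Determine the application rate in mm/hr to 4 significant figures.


Approach: apply the application rate relation, rate = (Q/A)*3600.
rate = (2.280 / 817) * 3600 = 10.05 mm/hr
Therefore the application rate = 10.05 mm/hr.


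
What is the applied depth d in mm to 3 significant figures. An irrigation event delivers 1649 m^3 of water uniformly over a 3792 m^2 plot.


Approach: apply depth from volume over area, d = (V/A)*1000.
d = (1649 / 3792) * 1000 = 435 mm
Therefore the applied depth d = 435 mm.


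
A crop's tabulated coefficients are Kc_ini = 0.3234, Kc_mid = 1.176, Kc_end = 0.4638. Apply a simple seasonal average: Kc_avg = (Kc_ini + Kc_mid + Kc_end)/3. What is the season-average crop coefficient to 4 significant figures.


Kc_avg = (0.3234 + 1.176 + 0.4638)/3 = 0.6544
Therefore the season-average crop coefficient = 0.6544.


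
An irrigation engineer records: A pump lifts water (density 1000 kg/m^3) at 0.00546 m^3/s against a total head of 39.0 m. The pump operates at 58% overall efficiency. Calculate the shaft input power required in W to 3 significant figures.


Approach: apply hydraulic power then efficiency conversion, P = rho*g*Q*H; P_in = P/eta.
Step 1 — hydraulic power (P = rho*g*Q*H):
  P = 1000 * 9.81 * 0.00546 * 39.0 = 2088.9 W
Step 2 — input power: P_in = P/eta = 2088.9 / 0.58 = 3600 W
Therefore the shaft input power required = 3600 W.


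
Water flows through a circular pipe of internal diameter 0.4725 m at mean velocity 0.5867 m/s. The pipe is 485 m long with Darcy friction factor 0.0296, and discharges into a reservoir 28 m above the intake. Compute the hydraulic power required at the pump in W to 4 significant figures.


Approach: apply continuity + Darcy-Weisbach + hydraulic power, Q = A*v; hf = f*(L/D)*(v^2/(2g)); H = static + hf; P = rho*g*Q*H.
Step 1 — flow rate (continuity, Q = A*v):
  A = pi*(0.4725/2)^2 = 0.175345 m^2
  Q = 0.175345 * 0.5867 = 0.102875 m^3/s
Step 2 — friction head loss (Darcy-Weisbach):
  hf = 0.0296 * (485/0.4725) * (0.5867^2 / (2*9.81))
  hf = 0.533046 m
Step 3 — total head: H = 28 + 0.533046 = 28.5330 m
Step 4 — hydraulic power (P = rho*g*Q*H):
  P = 1000 * 9.81 * 0.102875 * 28.5330 = 28800 W
Therefore the hydraulic power required at the pump = 28800 W.


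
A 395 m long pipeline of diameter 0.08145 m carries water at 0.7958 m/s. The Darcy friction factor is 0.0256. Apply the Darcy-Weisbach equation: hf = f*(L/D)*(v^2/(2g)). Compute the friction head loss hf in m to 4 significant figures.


hf = 0.0256 * (395/0.08145) * (0.7958^2 / (2*9.81))
hf = 4.007 m
Therefore the friction head loss hf = 4.007 m.


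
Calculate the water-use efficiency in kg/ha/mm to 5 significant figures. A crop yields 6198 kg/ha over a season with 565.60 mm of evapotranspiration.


Approach: apply the water-use efficiency ratio, WUE = yield/ET.
WUE = 6198 / 565.60 = 10.958 kg/ha/mm
Therefore the water-use efficiency = 10.958 kg/ha/mm.


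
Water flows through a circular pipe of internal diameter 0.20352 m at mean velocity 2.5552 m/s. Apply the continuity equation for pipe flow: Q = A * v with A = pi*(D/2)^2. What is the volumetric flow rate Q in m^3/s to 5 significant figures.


A = pi*(0.20352/2)^2 = 0.03253150 m^2
Q = 0.03253150 * 2.5552 = 0.083124 m^3/s
Therefore the volumetric flow rate Q = 0.083124 m^3/s.


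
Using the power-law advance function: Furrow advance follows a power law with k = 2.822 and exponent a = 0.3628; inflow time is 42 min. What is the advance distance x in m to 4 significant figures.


Approach: apply the power-law advance function, x = k*t^a.
x = 2.822 * 42^0.3628 = 10.95 m
Therefore the advance distance x = 10.95 m.


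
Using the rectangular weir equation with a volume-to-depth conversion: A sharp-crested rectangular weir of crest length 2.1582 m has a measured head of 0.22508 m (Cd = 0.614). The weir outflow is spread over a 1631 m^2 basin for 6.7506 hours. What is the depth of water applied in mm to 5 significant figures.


Approach: apply the rectangular weir equation with a volume-to-depth conversion, Q = (2/3)*Cd*L*sqrt(2g)*H^1.5; d = Q*t/A * 1000.
Step 1 — weir discharge:
  Q = (2/3)*0.614*2.1582*sqrt(2*9.81)*0.22508^1.5 = 0.4178531 m^3/s
Step 2 — volume: V = 0.4178531 * 6.7506*3600 = 10154.73 m^3
Step 3 — depth: d = V/A * 1000 = 10154.73/1631 * 1000 = 6226.1 mm
Therefore the depth of water applied = 6226.1 mm.


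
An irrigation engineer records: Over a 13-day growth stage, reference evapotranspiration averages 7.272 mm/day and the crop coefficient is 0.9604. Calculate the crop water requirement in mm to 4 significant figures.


Approach: apply the crop water requirement relation, CWR = ET0 * Kc * days.
CWR = 7.272 * 0.9604 * 13 = 90.79 mm
Therefore the crop water requirement = 90.79 mm.


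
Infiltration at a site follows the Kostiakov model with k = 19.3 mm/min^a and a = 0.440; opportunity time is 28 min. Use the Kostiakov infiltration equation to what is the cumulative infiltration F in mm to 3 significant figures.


Approach: apply the Kostiakov infiltration equation, F = k*t^a.
F = 19.3 * 28^0.440 = 83.6 mm
Therefore the cumulative infiltration F = 83.6 mm.


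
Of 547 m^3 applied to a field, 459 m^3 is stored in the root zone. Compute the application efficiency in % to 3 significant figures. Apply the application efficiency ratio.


Approach: apply the application efficiency ratio, Ea = (stored/applied)*100.
Ea = (459/547)*100 = 83.9 %
Therefore the application efficiency = 83.9 %.


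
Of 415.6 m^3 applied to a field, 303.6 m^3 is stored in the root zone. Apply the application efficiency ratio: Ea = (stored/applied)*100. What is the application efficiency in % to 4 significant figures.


Ea = (303.6/415.6)*100 = 73.05 %
Therefore the application efficiency = 73.05 %.


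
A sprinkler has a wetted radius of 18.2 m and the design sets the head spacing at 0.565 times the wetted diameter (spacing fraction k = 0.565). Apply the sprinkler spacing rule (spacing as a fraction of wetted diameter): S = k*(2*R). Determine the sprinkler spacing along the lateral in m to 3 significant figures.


S = 0.565 * (2 * 18.2) = 20.6 m
Therefore the sprinkler spacing along the lateral = 20.6 m.


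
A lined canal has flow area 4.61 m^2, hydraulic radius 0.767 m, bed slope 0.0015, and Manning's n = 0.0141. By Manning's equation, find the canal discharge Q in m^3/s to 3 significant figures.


Approach: apply Manning's equation, Q = (1/n)*A*R^(2/3)*S^(1/2).
Q = (1/0.0141) * 4.61 * 0.767^(2/3) * 0.0015^(1/2) = 10.6 m^3/s
Therefore the canal discharge Q = 10.6 m^3/s.


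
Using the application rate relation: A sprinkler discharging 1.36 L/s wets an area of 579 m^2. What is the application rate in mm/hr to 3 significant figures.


Approach: apply the application rate relation, rate = (Q/A)*3600.
rate = (1.36 / 579) * 3600 = 8.46 mm/hr
Therefore the application rate = 8.46 mm/hr.


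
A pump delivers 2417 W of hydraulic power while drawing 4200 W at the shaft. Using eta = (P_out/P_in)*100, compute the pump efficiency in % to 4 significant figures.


eta = (2417 / 4200) * 100 = 57.55 %
Therefore the pump efficiency = 57.55 %.


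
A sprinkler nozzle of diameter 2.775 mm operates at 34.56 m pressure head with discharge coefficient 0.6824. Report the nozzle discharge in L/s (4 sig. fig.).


Approach: apply the orifice equation, Q = Cd*A*sqrt(2*g*h), A = pi*(d/2)^2.
A = pi*(2.775e-3/2)^2 = 6.04806e-06 m^2
Q = 0.6824 * 6.04806e-06 * sqrt(2*9.81*34.56) * 1000 = 0.1075 L/s
Therefore the nozzle discharge = 0.1075 L/s.


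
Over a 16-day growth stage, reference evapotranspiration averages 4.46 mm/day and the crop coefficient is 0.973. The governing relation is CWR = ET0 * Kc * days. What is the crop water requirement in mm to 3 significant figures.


CWR = 4.46 * 0.973 * 16 = 69.4 mm
Therefore the crop water requirement = 69.4 mm.


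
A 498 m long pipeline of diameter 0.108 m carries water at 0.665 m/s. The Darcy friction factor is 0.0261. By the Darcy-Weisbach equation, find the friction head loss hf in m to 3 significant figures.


Approach: apply the Darcy-Weisbach equation, hf = f*(L/D)*(v^2/(2g)).
hf = 0.0261 * (498/0.108) * (0.665^2 / (2*9.81))
hf = 2.71 m
Therefore the friction head loss hf = 2.71 m.


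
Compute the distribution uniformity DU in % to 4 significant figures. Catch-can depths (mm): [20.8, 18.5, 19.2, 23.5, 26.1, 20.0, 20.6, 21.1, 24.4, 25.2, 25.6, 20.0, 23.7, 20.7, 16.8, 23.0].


Approach: apply the low-quarter distribution uniformity, DU = (mean of lowest quarter of readings / overall mean)*100.
sorted lowest 4 of 16: [16.8, 18.5, 19.2, 20.0] -> mean = 18.6250 mm
overall mean = 21.8250 mm
DU = (18.6250/21.8250)*100 = 85.34 %
Therefore the distribution uniformity DU = 85.34 %.


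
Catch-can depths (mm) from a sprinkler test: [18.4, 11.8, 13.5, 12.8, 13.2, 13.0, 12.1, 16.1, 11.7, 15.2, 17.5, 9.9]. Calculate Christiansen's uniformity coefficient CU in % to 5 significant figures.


Approach: apply Christiansen's uniformity coefficient, CU = (1 - mean_abs_deviation/mean)*100.
mean = 13.76667 mm
mean |d_i - mean| = 2.022222 mm
CU = (1 - 2.022222/13.76667)*100 = 85.311 %
Therefore Christiansen's uniformity coefficient CU = 85.311 %.


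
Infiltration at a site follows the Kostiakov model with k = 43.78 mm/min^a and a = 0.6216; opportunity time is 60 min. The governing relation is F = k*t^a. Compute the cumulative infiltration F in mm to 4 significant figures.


F = 43.78 * 60^0.6216 = 557.9 mm
Therefore the cumulative infiltration F = 557.9 mm.


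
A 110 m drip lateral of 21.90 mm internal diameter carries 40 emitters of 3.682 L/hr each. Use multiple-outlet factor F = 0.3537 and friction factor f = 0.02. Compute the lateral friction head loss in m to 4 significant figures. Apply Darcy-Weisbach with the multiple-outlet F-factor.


Approach: apply Darcy-Weisbach with the multiple-outlet F-factor, Q = n*q/(3600*1000) m^3/s; v = Q/A; hf = F*f*(L/D)*(v^2/(2g)).
Q = 40*3.682/(3600*1000) = 4.09111e-05 m^3/s
A = pi*(21.90e-3/2)^2 = 3.76685e-04 m^2, so v = Q/A = 0.108608 m/s
hf = 0.3537*0.02*(110/0.02190)*(0.108608^2/(2*9.81)) = 0.02136 m
Therefore the lateral friction head loss = 0.02136 m.


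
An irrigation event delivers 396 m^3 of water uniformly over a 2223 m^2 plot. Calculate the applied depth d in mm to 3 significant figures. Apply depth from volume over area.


Approach: apply depth from volume over area, d = (V/A)*1000.
d = (396 / 2223) * 1000 = 178 mm
Therefore the applied depth d = 178 mm.


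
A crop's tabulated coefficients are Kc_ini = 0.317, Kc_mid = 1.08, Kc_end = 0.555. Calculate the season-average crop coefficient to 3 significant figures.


Approach: apply a simple seasonal average, Kc_avg = (Kc_ini + Kc_mid + Kc_end)/3.
Kc_avg = (0.317 + 1.08 + 0.555)/3 = 0.651
Therefore the season-average crop coefficient = 0.651.


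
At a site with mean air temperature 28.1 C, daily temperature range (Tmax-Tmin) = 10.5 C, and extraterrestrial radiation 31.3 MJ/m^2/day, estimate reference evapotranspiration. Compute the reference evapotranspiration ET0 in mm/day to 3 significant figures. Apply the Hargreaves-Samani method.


Approach: apply the Hargreaves-Samani method, ET0 = 0.0023*(Tmean+17.8)*sqrt(Tmax-Tmin)*0.408*Ra.
ET0 = 0.0023*(28.1+17.8)*sqrt(10.5)*0.408*31.3 = 4.37 mm/day
Therefore the reference evapotranspiration ET0 = 4.37 mm/day.


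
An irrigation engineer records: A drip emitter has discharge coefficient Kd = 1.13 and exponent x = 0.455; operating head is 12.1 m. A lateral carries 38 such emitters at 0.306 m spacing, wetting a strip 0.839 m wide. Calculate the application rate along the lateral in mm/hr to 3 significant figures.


Approach: apply the emitter equation with a lateral mass balance, q = Kd*h^x; Q = n*q; rate = Q/(n*spacing*width).
Step 1 — single emitter flow (q = Kd*h^x):
  q = 1.13 * 12.1^0.455 = 3.5135 L/hr
Step 2 — total lateral flow: Q = 38 * 3.5135 = 133.51 L/hr
Step 3 — wetted area: A = 38 * 0.306 * 0.839 = 9.7559 m^2
Step 4 — application rate: Q/A = 133.51/9.7559 = 13.7 mm/hr
Therefore the application rate along the lateral = 13.7 mm/hr.


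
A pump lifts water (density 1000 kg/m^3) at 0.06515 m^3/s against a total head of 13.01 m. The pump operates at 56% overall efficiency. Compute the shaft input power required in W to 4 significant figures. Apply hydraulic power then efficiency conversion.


Approach: apply hydraulic power then efficiency conversion, P = rho*g*Q*H; P_in = P/eta.
Step 1 — hydraulic power (P = rho*g*Q*H):
  P = 1000 * 9.81 * 0.06515 * 13.01 = 8314.97 W
Step 2 — input power: P_in = P/eta = 8314.97 / 0.56 = 14850 W
Therefore the shaft input power required = 14850 W.


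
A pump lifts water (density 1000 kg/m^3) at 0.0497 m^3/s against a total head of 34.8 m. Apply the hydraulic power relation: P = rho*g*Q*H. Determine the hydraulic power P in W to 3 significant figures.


P = 1000 * 9.81 * 0.0497 * 34.8 = 17000 W
Therefore the hydraulic power P = 17000 W.


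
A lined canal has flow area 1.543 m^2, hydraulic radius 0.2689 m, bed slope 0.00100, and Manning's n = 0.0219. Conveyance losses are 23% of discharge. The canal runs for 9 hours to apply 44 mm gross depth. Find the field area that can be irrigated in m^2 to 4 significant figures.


Approach: apply Manning's equation with a conveyance and depth budget, Q = (1/n)*A*R^(2/3)*S^(1/2); Q_field = Q*(1-loss); Area = Q_field*t/(d/1000).
Step 1 — canal discharge (Manning's equation):
  Q = (1/0.0219) * 1.543 * 0.2689^(2/3) * 0.00100^(1/2) = 0.928216 m^3/s
Step 2 — delivered flow: Q_field = 0.928216*(1 - 23/100) = 0.714726 m^3/s
Step 3 — volume delivered: V = 0.714726 * 9*3600 = 23157.1 m^3
Step 4 — area served: A = V / (depth/1000) = 23157.1 / 0.044 = 526300 m^2
Therefore the field area that can be irrigated = 526300 m^2.


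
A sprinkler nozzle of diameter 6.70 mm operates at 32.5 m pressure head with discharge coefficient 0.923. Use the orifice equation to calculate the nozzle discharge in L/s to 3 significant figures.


Approach: apply the orifice equation, Q = Cd*A*sqrt(2*g*h), A = pi*(d/2)^2.
A = pi*(6.70e-3/2)^2 = 3.5257e-05 m^2
Q = 0.923 * 3.5257e-05 * sqrt(2*9.81*32.5) * 1000 = 0.822 L/s
Therefore the nozzle discharge = 0.822 L/s.


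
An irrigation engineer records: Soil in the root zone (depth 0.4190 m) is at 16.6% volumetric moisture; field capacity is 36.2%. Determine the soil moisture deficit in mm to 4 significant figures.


Approach: apply the soil moisture deficit relation, SMD = (FC - theta)/100 * depth * 1000.
SMD = (36.2 - 16.6)/100 * 0.4190 * 1000 = 82.12 mm
Therefore the soil moisture deficit = 82.12 mm.


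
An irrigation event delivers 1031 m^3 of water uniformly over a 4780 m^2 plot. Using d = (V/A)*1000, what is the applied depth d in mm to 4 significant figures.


d = (1031 / 4780) * 1000 = 215.7 mm
Therefore the applied depth d = 215.7 mm.


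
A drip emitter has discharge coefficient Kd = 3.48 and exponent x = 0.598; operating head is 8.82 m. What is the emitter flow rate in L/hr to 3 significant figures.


Approach: apply the emitter characteristic equation, q = Kd * h^x.
q = 3.48 * 8.82^0.598 = 12.8 L/hr
Therefore the emitter flow rate = 12.8 L/hr.


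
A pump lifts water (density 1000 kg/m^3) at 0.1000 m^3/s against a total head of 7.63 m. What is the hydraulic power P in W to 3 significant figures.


Approach: apply the hydraulic power relation, P = rho*g*Q*H.
P = 1000 * 9.81 * 0.1000 * 7.63 = 7490 W
Therefore the hydraulic power P = 7490 W.


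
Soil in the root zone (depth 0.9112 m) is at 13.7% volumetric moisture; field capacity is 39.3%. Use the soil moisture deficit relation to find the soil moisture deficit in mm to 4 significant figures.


Approach: apply the soil moisture deficit relation, SMD = (FC - theta)/100 * depth * 1000.
SMD = (39.3 - 13.7)/100 * 0.9112 * 1000 = 233.3 mm
Therefore the soil moisture deficit = 233.3 mm.


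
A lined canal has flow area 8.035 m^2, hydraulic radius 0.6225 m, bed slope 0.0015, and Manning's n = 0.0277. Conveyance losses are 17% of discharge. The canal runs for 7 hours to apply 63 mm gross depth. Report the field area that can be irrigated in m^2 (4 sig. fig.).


Approach: apply Manning's equation with a conveyance and depth budget, Q = (1/n)*A*R^(2/3)*S^(1/2); Q_field = Q*(1-loss); Area = Q_field*t/(d/1000).
Step 1 — canal discharge (Manning's equation):
  Q = (1/0.0277) * 8.035 * 0.6225^(2/3) * 0.0015^(1/2) = 8.19052 m^3/s
Step 2 — delivered flow: Q_field = 8.19052*(1 - 17/100) = 6.79813 m^3/s
Step 3 — volume delivered: V = 6.79813 * 7*3600 = 171313 m^3
Step 4 — area served: A = V / (depth/1000) = 171313 / 0.063 = 2719000 m^2
Therefore the field area that can be irrigated = 2719000 m^2.


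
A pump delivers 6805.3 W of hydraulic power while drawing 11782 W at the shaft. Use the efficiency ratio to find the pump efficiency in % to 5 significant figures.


Approach: apply the efficiency ratio, eta = (P_out/P_in)*100.
eta = (6805.3 / 11782) * 100 = 57.760 %
Therefore the pump efficiency = 57.760 %.


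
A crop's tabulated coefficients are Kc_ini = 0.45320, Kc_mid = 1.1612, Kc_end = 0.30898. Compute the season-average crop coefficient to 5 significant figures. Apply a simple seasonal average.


Approach: apply a simple seasonal average, Kc_avg = (Kc_ini + Kc_mid + Kc_end)/3.
Kc_avg = (0.45320 + 1.1612 + 0.30898)/3 = 0.64113
Therefore the season-average crop coefficient = 0.64113.


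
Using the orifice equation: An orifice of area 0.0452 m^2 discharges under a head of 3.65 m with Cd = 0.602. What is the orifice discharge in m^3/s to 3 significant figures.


Approach: apply the orifice equation, Q = Cd*A*sqrt(2*g*h).
Q = 0.602 * 0.0452 * sqrt(2*9.81*3.65) = 0.230 m^3/s
Therefore the orifice discharge = 0.230 m^3/s.


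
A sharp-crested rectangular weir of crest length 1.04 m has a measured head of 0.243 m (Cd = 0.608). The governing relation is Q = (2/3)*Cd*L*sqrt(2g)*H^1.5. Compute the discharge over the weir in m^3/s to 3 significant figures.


Q = (2/3)*0.608*1.04*sqrt(2*9.81)*0.243^1.5 = 0.224 m^3/s
Therefore the discharge over the weir = 0.224 m^3/s.


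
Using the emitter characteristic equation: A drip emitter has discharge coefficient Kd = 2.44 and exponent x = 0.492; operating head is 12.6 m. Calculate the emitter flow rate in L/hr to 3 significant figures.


Approach: apply the emitter characteristic equation, q = Kd * h^x.
q = 2.44 * 12.6^0.492 = 8.49 L/hr
Therefore the emitter flow rate = 8.49 L/hr.


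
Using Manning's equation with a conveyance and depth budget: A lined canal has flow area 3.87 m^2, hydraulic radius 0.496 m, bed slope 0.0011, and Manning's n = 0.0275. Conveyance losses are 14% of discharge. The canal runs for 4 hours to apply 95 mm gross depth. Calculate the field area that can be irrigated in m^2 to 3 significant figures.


Approach: apply Manning's equation with a conveyance and depth budget, Q = (1/n)*A*R^(2/3)*S^(1/2); Q_field = Q*(1-loss); Area = Q_field*t/(d/1000).
Step 1 — canal discharge (Manning's equation):
  Q = (1/0.0275) * 3.87 * 0.496^(2/3) * 0.0011^(1/2) = 2.9246 m^3/s
Step 2 — delivered flow: Q_field = 2.9246*(1 - 14/100) = 2.5151 m^3/s
Step 3 — volume delivered: V = 2.5151 * 4*3600 = 36218 m^3
Step 4 — area served: A = V / (depth/1000) = 36218 / 0.095 = 381000 m^2
Therefore the field area that can be irrigated = 381000 m^2.


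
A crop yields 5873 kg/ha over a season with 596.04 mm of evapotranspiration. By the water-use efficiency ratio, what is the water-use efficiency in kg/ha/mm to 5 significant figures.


Approach: apply the water-use efficiency ratio, WUE = yield/ET.
WUE = 5873 / 596.04 = 9.8534 kg/ha/mm
Therefore the water-use efficiency = 9.8534 kg/ha/mm.


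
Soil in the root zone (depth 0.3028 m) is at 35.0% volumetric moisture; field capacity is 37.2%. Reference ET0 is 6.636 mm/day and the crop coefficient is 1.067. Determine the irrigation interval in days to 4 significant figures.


Approach: apply soil-water budget scheduling, SMD = (FC-theta)/100*depth*1000; ETc = ET0*Kc; interval = SMD/ETc.
Step 1 — soil moisture deficit:
  SMD = (37.2 - 35.0)/100 * 0.3028 * 1000 = 6.66160 mm
Step 2 — daily crop ET (ETc = ET0*Kc):
  ETc = 6.636 * 1.067 = 7.08061 mm/day
Step 3 — irrigation interval (SMD/ETc):
  interval = 6.66160 / 7.08061 = 0.9408 days
Therefore the irrigation interval = 0.9408 days.


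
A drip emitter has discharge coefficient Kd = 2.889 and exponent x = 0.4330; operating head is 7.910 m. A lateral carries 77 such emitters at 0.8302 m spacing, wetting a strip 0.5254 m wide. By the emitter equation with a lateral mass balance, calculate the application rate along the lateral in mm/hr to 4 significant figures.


Approach: apply the emitter equation with a lateral mass balance, q = Kd*h^x; Q = n*q; rate = Q/(n*spacing*width).
Step 1 — single emitter flow (q = Kd*h^x):
  q = 2.889 * 7.910^0.4330 = 7.07388 L/hr
Step 2 — total lateral flow: Q = 77 * 7.07388 = 544.689 L/hr
Step 3 — wetted area: A = 77 * 0.8302 * 0.5254 = 33.5864 m^2
Step 4 — application rate: Q/A = 544.689/33.5864 = 16.22 mm/hr
Therefore the application rate along the lateral = 16.22 mm/hr.


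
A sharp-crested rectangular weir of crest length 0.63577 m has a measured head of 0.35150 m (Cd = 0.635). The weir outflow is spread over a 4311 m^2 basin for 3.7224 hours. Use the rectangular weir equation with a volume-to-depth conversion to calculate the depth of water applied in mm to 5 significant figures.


Approach: apply the rectangular weir equation with a volume-to-depth conversion, Q = (2/3)*Cd*L*sqrt(2g)*H^1.5; d = Q*t/A * 1000.
Step 1 — weir discharge:
  Q = (2/3)*0.635*0.63577*sqrt(2*9.81)*0.35150^1.5 = 0.2484391 m^3/s
Step 2 — volume: V = 0.2484391 * 3.7224*3600 = 3329.243 m^3
Step 3 — depth: d = V/A * 1000 = 3329.243/4311 * 1000 = 772.27 mm
Therefore the depth of water applied = 772.27 mm.


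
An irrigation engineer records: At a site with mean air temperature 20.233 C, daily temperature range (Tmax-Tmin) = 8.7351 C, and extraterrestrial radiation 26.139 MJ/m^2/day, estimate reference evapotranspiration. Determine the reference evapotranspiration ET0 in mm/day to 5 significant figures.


Approach: apply the Hargreaves-Samani method, ET0 = 0.0023*(Tmean+17.8)*sqrt(Tmax-Tmin)*0.408*Ra.
ET0 = 0.0023*(20.233+17.8)*sqrt(8.7351)*0.408*26.139 = 2.7572 mm/day
Therefore the reference evapotranspiration ET0 = 2.7572 mm/day.


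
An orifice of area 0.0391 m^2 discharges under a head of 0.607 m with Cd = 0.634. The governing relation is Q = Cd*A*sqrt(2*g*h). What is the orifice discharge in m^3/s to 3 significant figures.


Q = 0.634 * 0.0391 * sqrt(2*9.81*0.607) = 0.0855 m^3/s
Therefore the orifice discharge = 0.0855 m^3/s.


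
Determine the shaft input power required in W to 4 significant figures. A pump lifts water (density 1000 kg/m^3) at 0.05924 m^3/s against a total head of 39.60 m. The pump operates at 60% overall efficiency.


Approach: apply hydraulic power then efficiency conversion, P = rho*g*Q*H; P_in = P/eta.
Step 1 — hydraulic power (P = rho*g*Q*H):
  P = 1000 * 9.81 * 0.05924 * 39.60 = 23013.3 W
Step 2 — input power: P_in = P/eta = 23013.3 / 0.6 = 38360 W
Therefore the shaft input power required = 38360 W.


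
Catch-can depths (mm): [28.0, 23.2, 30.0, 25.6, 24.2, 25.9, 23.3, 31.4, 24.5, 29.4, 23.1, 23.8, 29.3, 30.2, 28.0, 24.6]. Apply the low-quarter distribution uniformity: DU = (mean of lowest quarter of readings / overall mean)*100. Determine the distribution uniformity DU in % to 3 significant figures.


sorted lowest 4 of 16: [23.1, 23.2, 23.3, 23.8] -> mean = 23.350 mm
overall mean = 26.531 mm
DU = (23.350/26.531)*100 = 88.0 %
Therefore the distribution uniformity DU = 88.0 %.


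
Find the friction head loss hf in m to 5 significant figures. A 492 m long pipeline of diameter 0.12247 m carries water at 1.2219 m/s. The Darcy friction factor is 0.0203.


Approach: apply the Darcy-Weisbach equation, hf = f*(L/D)*(v^2/(2g)).
hf = 0.0203 * (492/0.12247) * (1.2219^2 / (2*9.81))
hf = 6.2059 m
Therefore the friction head loss hf = 6.2059 m.


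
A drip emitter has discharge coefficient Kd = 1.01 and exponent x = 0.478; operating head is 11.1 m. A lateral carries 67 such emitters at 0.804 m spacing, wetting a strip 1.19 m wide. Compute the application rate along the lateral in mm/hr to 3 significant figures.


Approach: apply the emitter equation with a lateral mass balance, q = Kd*h^x; Q = n*q; rate = Q/(n*spacing*width).
Step 1 — single emitter flow (q = Kd*h^x):
  q = 1.01 * 11.1^0.478 = 3.1914 L/hr
Step 2 — total lateral flow: Q = 67 * 3.1914 = 213.83 L/hr
Step 3 — wetted area: A = 67 * 0.804 * 1.19 = 64.103 m^2
Step 4 — application rate: Q/A = 213.83/64.103 = 3.34 mm/hr
Therefore the application rate along the lateral = 3.34 mm/hr.


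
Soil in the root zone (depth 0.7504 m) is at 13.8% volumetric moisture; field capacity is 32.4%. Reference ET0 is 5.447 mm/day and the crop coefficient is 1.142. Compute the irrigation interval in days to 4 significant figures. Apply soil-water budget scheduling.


Approach: apply soil-water budget scheduling, SMD = (FC-theta)/100*depth*1000; ETc = ET0*Kc; interval = SMD/ETc.
Step 1 — soil moisture deficit:
  SMD = (32.4 - 13.8)/100 * 0.7504 * 1000 = 139.574 mm
Step 2 — daily crop ET (ETc = ET0*Kc):
  ETc = 5.447 * 1.142 = 6.22047 mm/day
Step 3 — irrigation interval (SMD/ETc):
  interval = 139.574 / 6.22047 = 22.44 days
Therefore the irrigation interval = 22.44 days.


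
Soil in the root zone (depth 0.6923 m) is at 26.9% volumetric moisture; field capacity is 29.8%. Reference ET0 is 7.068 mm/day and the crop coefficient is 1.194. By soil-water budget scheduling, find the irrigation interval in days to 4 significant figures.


Approach: apply soil-water budget scheduling, SMD = (FC-theta)/100*depth*1000; ETc = ET0*Kc; interval = SMD/ETc.
Step 1 — soil moisture deficit:
  SMD = (29.8 - 26.9)/100 * 0.6923 * 1000 = 20.0767 mm
Step 2 — daily crop ET (ETc = ET0*Kc):
  ETc = 7.068 * 1.194 = 8.43919 mm/day
Step 3 — irrigation interval (SMD/ETc):
  interval = 20.0767 / 8.43919 = 2.379 days
Therefore the irrigation interval = 2.379 days.


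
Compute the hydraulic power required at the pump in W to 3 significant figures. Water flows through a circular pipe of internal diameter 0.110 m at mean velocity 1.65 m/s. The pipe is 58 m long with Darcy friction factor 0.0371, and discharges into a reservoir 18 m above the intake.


Approach: apply continuity + Darcy-Weisbach + hydraulic power, Q = A*v; hf = f*(L/D)*(v^2/(2g)); H = static + hf; P = rho*g*Q*H.
Step 1 — flow rate (continuity, Q = A*v):
  A = pi*(0.110/2)^2 = 0.0095033 m^2
  Q = 0.0095033 * 1.65 = 0.015680 m^3/s
Step 2 — friction head loss (Darcy-Weisbach):
  hf = 0.0371 * (58/0.110) * (1.65^2 / (2*9.81))
  hf = 2.7144 m
Step 3 — total head: H = 18 + 2.7144 = 20.714 m
Step 4 — hydraulic power (P = rho*g*Q*H):
  P = 1000 * 9.81 * 0.015680 * 20.714 = 3190 W
Therefore the hydraulic power required at the pump = 3190 W.


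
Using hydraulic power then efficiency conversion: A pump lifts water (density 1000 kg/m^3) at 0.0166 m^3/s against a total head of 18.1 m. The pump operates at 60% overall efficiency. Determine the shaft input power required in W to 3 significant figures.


Approach: apply hydraulic power then efficiency conversion, P = rho*g*Q*H; P_in = P/eta.
Step 1 — hydraulic power (P = rho*g*Q*H):
  P = 1000 * 9.81 * 0.0166 * 18.1 = 2947.5 W
Step 2 — input power: P_in = P/eta = 2947.5 / 0.6 = 4910 W
Therefore the shaft input power required = 4910 W.


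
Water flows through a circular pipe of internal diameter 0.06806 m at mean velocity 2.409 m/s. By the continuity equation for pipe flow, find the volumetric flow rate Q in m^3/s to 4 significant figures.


Approach: apply the continuity equation for pipe flow, Q = A * v with A = pi*(D/2)^2.
A = pi*(0.06806/2)^2 = 0.00363809 m^2
Q = 0.00363809 * 2.409 = 0.008764 m^3/s
Therefore the volumetric flow rate Q = 0.008764 m^3/s.


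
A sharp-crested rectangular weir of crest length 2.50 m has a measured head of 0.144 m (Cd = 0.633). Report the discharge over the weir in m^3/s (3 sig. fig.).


Approach: apply the rectangular weir equation, Q = (2/3)*Cd*L*sqrt(2g)*H^1.5.
Q = (2/3)*0.633*2.50*sqrt(2*9.81)*0.144^1.5 = 0.255 m^3/s
Therefore the discharge over the weir = 0.255 m^3/s.


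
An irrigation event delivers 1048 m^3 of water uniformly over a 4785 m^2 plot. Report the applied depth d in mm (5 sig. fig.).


Approach: apply depth from volume over area, d = (V/A)*1000.
d = (1048 / 4785) * 1000 = 219.02 mm
Therefore the applied depth d = 219.02 mm.


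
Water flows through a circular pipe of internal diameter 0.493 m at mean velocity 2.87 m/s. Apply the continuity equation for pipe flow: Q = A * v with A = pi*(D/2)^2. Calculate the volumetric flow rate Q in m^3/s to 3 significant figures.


A = pi*(0.493/2)^2 = 0.19089 m^2
Q = 0.19089 * 2.87 = 0.548 m^3/s
Therefore the volumetric flow rate Q = 0.548 m^3/s.


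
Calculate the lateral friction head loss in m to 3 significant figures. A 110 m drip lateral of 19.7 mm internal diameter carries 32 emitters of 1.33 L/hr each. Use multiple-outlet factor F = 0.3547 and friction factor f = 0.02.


Approach: apply Darcy-Weisbach with the multiple-outlet F-factor, Q = n*q/(3600*1000) m^3/s; v = Q/A; hf = F*f*(L/D)*(v^2/(2g)).
Q = 32*1.33/(3600*1000) = 1.1822e-05 m^3/s
A = pi*(19.7e-3/2)^2 = 3.0481e-04 m^2, so v = Q/A = 0.038786 m/s
hf = 0.3547*0.02*(110/0.0197)*(0.038786^2/(2*9.81)) = 0.00304 m
Therefore the lateral friction head loss = 0.00304 m.


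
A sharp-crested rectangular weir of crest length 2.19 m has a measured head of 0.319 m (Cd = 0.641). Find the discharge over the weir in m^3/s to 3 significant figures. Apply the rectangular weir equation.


Approach: apply the rectangular weir equation, Q = (2/3)*Cd*L*sqrt(2g)*H^1.5.
Q = (2/3)*0.641*2.19*sqrt(2*9.81)*0.319^1.5 = 0.747 m^3/s
Therefore the discharge over the weir = 0.747 m^3/s.


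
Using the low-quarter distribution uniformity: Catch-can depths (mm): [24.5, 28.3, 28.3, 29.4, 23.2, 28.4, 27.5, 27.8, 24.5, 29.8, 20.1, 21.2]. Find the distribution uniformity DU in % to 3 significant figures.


Approach: apply the low-quarter distribution uniformity, DU = (mean of lowest quarter of readings / overall mean)*100.
sorted lowest 3 of 12: [20.1, 21.2, 23.2] -> mean = 21.500 mm
overall mean = 26.083 mm
DU = (21.500/26.083)*100 = 82.4 %
Therefore the distribution uniformity DU = 82.4 %.


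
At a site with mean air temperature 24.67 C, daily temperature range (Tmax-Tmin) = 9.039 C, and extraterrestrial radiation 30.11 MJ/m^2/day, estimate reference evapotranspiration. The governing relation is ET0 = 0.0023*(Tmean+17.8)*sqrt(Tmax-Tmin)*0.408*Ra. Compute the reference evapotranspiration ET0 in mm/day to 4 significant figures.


ET0 = 0.0023*(24.67+17.8)*sqrt(9.039)*0.408*30.11 = 3.608 mm/day
Therefore the reference evapotranspiration ET0 = 3.608 mm/day.


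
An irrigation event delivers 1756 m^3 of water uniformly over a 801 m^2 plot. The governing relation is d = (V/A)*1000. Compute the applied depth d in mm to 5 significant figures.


d = (1756 / 801) * 1000 = 2192.3 mm
Therefore the applied depth d = 2192.3 mm.


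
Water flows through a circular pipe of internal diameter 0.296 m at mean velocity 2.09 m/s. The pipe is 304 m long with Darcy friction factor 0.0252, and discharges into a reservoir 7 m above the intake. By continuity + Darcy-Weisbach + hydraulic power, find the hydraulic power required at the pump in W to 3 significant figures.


Approach: apply continuity + Darcy-Weisbach + hydraulic power, Q = A*v; hf = f*(L/D)*(v^2/(2g)); H = static + hf; P = rho*g*Q*H.
Step 1 — flow rate (continuity, Q = A*v):
  A = pi*(0.296/2)^2 = 0.068813 m^2
  Q = 0.068813 * 2.09 = 0.14382 m^3/s
Step 2 — friction head loss (Darcy-Weisbach):
  hf = 0.0252 * (304/0.296) * (2.09^2 / (2*9.81))
  hf = 5.7620 m
Step 3 — total head: H = 7 + 5.7620 = 12.762 m
Step 4 — hydraulic power (P = rho*g*Q*H):
  P = 1000 * 9.81 * 0.14382 * 12.762 = 18000 W
Therefore the hydraulic power required at the pump = 18000 W.


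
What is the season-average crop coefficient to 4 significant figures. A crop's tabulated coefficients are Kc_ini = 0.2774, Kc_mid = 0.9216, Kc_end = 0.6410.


Approach: apply a simple seasonal average, Kc_avg = (Kc_ini + Kc_mid + Kc_end)/3.
Kc_avg = (0.2774 + 0.9216 + 0.6410)/3 = 0.6133
Therefore the season-average crop coefficient = 0.6133.


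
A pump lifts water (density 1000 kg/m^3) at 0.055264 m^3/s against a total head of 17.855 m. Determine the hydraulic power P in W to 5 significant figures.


Approach: apply the hydraulic power relation, P = rho*g*Q*H.
P = 1000 * 9.81 * 0.055264 * 17.855 = 9679.9 W
Therefore the hydraulic power P = 9679.9 W.


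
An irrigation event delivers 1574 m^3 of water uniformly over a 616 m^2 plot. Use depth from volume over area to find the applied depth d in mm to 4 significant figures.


Approach: apply depth from volume over area, d = (V/A)*1000.
d = (1574 / 616) * 1000 = 2555 mm
Therefore the applied depth d = 2555 mm.


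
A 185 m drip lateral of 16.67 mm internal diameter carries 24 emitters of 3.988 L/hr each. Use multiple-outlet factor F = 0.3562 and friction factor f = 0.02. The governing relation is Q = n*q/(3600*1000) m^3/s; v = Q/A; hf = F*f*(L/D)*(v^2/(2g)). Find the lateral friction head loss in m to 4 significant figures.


Q = 24*3.988/(3600*1000) = 2.65867e-05 m^3/s
A = pi*(16.67e-3/2)^2 = 2.18253e-04 m^2, so v = Q/A = 0.121816 m/s
hf = 0.3562*0.02*(185/0.01667)*(0.121816^2/(2*9.81)) = 0.05980 m
Therefore the lateral friction head loss = 0.05980 m.


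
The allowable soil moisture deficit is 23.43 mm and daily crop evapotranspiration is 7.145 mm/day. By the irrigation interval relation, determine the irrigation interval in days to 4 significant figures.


Approach: apply the irrigation interval relation, interval = SMD / ETc.
interval = 23.43 / 7.145 = 3.279 days
Therefore the irrigation interval = 3.279 days.


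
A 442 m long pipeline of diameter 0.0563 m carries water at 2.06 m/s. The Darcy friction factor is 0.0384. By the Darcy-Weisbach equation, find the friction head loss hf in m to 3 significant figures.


Approach: apply the Darcy-Weisbach equation, hf = f*(L/D)*(v^2/(2g)).
hf = 0.0384 * (442/0.0563) * (2.06^2 / (2*9.81))
hf = 65.2 m
Therefore the friction head loss hf = 65.2 m.


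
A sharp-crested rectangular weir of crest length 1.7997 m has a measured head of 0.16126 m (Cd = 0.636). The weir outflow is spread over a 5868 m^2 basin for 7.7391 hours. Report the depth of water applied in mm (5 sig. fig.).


Approach: apply the rectangular weir equation with a volume-to-depth conversion, Q = (2/3)*Cd*L*sqrt(2g)*H^1.5; d = Q*t/A * 1000.
Step 1 — weir discharge:
  Q = (2/3)*0.636*1.7997*sqrt(2*9.81)*0.16126^1.5 = 0.2188797 m^3/s
Step 2 — volume: V = 0.2188797 * 7.7391*3600 = 6098.154 m^3
Step 3 — depth: d = V/A * 1000 = 6098.154/5868 * 1000 = 1039.2 mm
Therefore the depth of water applied = 1039.2 mm.
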